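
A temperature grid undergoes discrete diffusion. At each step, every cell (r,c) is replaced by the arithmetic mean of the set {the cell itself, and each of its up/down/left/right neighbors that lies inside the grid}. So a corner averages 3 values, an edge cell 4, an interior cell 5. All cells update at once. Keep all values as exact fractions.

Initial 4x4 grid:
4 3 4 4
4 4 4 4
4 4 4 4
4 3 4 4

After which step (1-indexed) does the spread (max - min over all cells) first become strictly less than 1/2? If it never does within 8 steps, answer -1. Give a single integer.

Step 1: max=4, min=11/3, spread=1/3
  -> spread < 1/2 first at step 1
Step 2: max=4, min=449/120, spread=31/120
Step 3: max=1187/300, min=4109/1080, spread=821/5400
Step 4: max=35453/9000, min=123983/32400, spread=18239/162000
Step 5: max=1059311/270000, min=745321/194400, spread=434573/4860000
Step 6: max=6340117/1620000, min=112030331/29160000, spread=83671/1166400
Step 7: max=949197827/243000000, min=3365652149/874800000, spread=257300141/4374000000
Step 8: max=28435474433/7290000000, min=16845255781/4374000000, spread=540072197/10935000000

Answer: 1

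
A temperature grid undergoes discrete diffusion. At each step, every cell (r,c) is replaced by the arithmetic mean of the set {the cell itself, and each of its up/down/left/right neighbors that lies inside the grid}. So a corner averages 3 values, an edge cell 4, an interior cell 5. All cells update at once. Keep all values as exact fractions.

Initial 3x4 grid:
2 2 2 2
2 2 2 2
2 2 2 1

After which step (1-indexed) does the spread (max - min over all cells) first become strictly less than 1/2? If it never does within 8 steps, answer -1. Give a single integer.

Step 1: max=2, min=5/3, spread=1/3
  -> spread < 1/2 first at step 1
Step 2: max=2, min=31/18, spread=5/18
Step 3: max=2, min=391/216, spread=41/216
Step 4: max=2, min=47623/25920, spread=4217/25920
Step 5: max=14321/7200, min=2901251/1555200, spread=38417/311040
Step 6: max=285403/144000, min=175423789/93312000, spread=1903471/18662400
Step 7: max=8524241/4320000, min=10596450911/5598720000, spread=18038617/223948800
Step 8: max=764673241/388800000, min=638578217149/335923200000, spread=883978523/13436928000

Answer: 1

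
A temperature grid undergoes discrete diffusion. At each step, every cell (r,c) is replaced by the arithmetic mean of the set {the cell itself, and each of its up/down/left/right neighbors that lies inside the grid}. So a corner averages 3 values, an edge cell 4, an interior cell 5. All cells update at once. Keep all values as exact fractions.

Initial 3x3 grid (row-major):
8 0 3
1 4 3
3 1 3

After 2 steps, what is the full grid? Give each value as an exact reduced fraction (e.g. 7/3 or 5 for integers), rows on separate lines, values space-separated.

Answer: 43/12 211/80 3
157/60 311/100 563/240
101/36 171/80 25/9

Derivation:
After step 1:
  3 15/4 2
  4 9/5 13/4
  5/3 11/4 7/3
After step 2:
  43/12 211/80 3
  157/60 311/100 563/240
  101/36 171/80 25/9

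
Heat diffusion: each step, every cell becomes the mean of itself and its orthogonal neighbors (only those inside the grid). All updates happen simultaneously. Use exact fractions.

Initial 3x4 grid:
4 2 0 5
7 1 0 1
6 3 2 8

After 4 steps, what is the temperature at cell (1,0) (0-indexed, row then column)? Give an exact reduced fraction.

Answer: 1526111/432000

Derivation:
Step 1: cell (1,0) = 9/2
Step 2: cell (1,0) = 503/120
Step 3: cell (1,0) = 26149/7200
Step 4: cell (1,0) = 1526111/432000
Full grid after step 4:
  208109/64800 152537/54000 41839/18000 5677/2400
  1526111/432000 266987/90000 120031/45000 1086851/432000
  117667/32400 720023/216000 620443/216000 92777/32400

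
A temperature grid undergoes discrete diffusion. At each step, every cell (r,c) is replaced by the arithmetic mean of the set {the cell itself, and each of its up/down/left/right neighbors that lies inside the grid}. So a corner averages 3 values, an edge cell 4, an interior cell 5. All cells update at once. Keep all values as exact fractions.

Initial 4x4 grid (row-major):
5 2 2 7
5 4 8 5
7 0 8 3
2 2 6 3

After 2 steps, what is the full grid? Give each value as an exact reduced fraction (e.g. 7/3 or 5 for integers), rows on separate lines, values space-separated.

Answer: 25/6 79/20 271/60 91/18
331/80 219/50 247/50 617/120
997/240 19/5 241/50 39/8
29/9 907/240 65/16 9/2

Derivation:
After step 1:
  4 13/4 19/4 14/3
  21/4 19/5 27/5 23/4
  7/2 21/5 5 19/4
  11/3 5/2 19/4 4
After step 2:
  25/6 79/20 271/60 91/18
  331/80 219/50 247/50 617/120
  997/240 19/5 241/50 39/8
  29/9 907/240 65/16 9/2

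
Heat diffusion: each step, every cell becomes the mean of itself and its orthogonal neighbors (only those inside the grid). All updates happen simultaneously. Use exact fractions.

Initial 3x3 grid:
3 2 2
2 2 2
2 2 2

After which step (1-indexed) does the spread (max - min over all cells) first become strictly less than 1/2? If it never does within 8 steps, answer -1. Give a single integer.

Answer: 1

Derivation:
Step 1: max=7/3, min=2, spread=1/3
  -> spread < 1/2 first at step 1
Step 2: max=41/18, min=2, spread=5/18
Step 3: max=473/216, min=2, spread=41/216
Step 4: max=28051/12960, min=731/360, spread=347/2592
Step 5: max=1662137/777600, min=7357/3600, spread=2921/31104
Step 6: max=99140539/46656000, min=889483/432000, spread=24611/373248
Step 7: max=5917442033/2799360000, min=20096741/9720000, spread=207329/4478976
Step 8: max=353953152451/167961600000, min=1075601599/518400000, spread=1746635/53747712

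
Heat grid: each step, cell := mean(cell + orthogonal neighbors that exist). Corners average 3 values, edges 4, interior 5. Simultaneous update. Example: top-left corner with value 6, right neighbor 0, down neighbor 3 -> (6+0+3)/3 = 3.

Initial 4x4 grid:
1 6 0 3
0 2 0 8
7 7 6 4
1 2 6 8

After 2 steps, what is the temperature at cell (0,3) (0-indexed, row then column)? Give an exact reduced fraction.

Step 1: cell (0,3) = 11/3
Step 2: cell (0,3) = 29/9
Full grid after step 2:
  85/36 59/24 341/120 29/9
  139/48 63/20 84/25 1027/240
  863/240 403/100 123/25 417/80
  133/36 529/120 201/40 6

Answer: 29/9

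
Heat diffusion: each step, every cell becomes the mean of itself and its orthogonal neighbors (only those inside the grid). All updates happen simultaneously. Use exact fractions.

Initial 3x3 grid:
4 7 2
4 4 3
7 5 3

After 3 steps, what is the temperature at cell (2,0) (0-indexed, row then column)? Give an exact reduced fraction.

Step 1: cell (2,0) = 16/3
Step 2: cell (2,0) = 89/18
Step 3: cell (2,0) = 5203/1080
Full grid after step 3:
  281/60 20579/4800 2887/720
  67687/14400 8823/2000 7039/1800
  5203/1080 7043/1600 8791/2160

Answer: 5203/1080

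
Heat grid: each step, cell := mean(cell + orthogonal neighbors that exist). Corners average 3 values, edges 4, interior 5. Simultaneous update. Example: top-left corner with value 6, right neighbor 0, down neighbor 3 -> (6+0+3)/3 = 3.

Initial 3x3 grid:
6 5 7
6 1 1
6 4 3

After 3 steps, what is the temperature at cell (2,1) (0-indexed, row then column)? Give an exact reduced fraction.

Step 1: cell (2,1) = 7/2
Step 2: cell (2,1) = 149/40
Step 3: cell (2,1) = 9113/2400
Full grid after step 3:
  5177/1080 21001/4800 8579/2160
  21901/4800 507/125 2147/600
  9389/2160 9113/2400 3647/1080

Answer: 9113/2400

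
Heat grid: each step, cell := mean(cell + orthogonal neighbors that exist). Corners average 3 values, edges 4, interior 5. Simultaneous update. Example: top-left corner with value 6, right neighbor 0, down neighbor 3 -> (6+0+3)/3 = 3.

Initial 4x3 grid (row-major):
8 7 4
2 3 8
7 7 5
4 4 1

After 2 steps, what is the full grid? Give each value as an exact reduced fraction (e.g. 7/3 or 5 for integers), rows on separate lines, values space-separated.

Answer: 97/18 229/40 101/18
79/15 261/50 1319/240
101/20 497/100 1127/240
14/3 263/60 151/36

Derivation:
After step 1:
  17/3 11/2 19/3
  5 27/5 5
  5 26/5 21/4
  5 4 10/3
After step 2:
  97/18 229/40 101/18
  79/15 261/50 1319/240
  101/20 497/100 1127/240
  14/3 263/60 151/36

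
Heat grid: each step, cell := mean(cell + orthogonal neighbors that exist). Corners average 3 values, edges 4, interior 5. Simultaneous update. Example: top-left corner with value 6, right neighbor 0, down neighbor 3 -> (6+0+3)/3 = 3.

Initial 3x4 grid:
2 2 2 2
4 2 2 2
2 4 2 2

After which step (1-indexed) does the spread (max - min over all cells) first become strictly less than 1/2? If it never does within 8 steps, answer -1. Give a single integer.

Answer: 5

Derivation:
Step 1: max=10/3, min=2, spread=4/3
Step 2: max=113/40, min=2, spread=33/40
Step 3: max=3019/1080, min=2, spread=859/1080
Step 4: max=171203/64800, min=1879/900, spread=7183/12960
Step 5: max=10115077/3888000, min=114211/54000, spread=378377/777600
  -> spread < 1/2 first at step 5
Step 6: max=592221623/233280000, min=1169789/540000, spread=3474911/9331200
Step 7: max=35076400357/13996800000, min=106653989/48600000, spread=174402061/559872000
Step 8: max=2076900566063/839808000000, min=12975816727/5832000000, spread=1667063659/6718464000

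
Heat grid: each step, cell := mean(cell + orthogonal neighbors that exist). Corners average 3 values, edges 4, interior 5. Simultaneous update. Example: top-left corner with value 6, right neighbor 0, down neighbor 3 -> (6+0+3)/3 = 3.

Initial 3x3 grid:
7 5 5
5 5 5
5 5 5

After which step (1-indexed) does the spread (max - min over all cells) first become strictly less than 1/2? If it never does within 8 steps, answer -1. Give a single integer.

Answer: 3

Derivation:
Step 1: max=17/3, min=5, spread=2/3
Step 2: max=50/9, min=5, spread=5/9
Step 3: max=581/108, min=5, spread=41/108
  -> spread < 1/2 first at step 3
Step 4: max=34531/6480, min=911/180, spread=347/1296
Step 5: max=2050937/388800, min=9157/1800, spread=2921/15552
Step 6: max=122468539/23328000, min=1105483/216000, spread=24611/186624
Step 7: max=7317122033/1399680000, min=24956741/4860000, spread=207329/2239488
Step 8: max=437933952451/83980800000, min=1334801599/259200000, spread=1746635/26873856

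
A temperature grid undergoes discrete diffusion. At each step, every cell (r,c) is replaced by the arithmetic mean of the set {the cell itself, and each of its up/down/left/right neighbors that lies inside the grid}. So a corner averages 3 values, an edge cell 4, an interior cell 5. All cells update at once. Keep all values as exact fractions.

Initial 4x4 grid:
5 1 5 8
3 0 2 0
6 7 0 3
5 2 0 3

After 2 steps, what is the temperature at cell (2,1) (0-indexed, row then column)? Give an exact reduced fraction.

Answer: 67/20

Derivation:
Step 1: cell (2,1) = 3
Step 2: cell (2,1) = 67/20
Full grid after step 2:
  37/12 247/80 749/240 139/36
  287/80 53/20 273/100 629/240
  193/48 67/20 191/100 183/80
  157/36 145/48 183/80 19/12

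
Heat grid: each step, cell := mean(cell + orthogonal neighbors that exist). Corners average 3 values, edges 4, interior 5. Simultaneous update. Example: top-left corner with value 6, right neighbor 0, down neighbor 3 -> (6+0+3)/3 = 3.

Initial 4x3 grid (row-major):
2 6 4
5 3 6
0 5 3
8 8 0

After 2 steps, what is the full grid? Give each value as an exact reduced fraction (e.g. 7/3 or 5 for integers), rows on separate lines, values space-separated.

Answer: 127/36 221/48 157/36
49/12 381/100 107/24
121/30 441/100 449/120
181/36 361/80 149/36

Derivation:
After step 1:
  13/3 15/4 16/3
  5/2 5 4
  9/2 19/5 7/2
  16/3 21/4 11/3
After step 2:
  127/36 221/48 157/36
  49/12 381/100 107/24
  121/30 441/100 449/120
  181/36 361/80 149/36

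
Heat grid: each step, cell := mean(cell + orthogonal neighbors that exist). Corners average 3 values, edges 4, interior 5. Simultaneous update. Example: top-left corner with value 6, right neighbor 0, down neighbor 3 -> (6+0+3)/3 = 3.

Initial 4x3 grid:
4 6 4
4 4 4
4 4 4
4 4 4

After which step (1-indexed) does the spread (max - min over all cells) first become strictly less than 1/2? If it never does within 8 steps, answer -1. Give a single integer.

Step 1: max=14/3, min=4, spread=2/3
Step 2: max=547/120, min=4, spread=67/120
Step 3: max=4757/1080, min=4, spread=437/1080
  -> spread < 1/2 first at step 3
Step 4: max=1885531/432000, min=2009/500, spread=29951/86400
Step 5: max=16767821/3888000, min=13658/3375, spread=206761/777600
Step 6: max=6676995571/1555200000, min=10965671/2700000, spread=14430763/62208000
Step 7: max=398355741689/93312000000, min=881652727/216000000, spread=139854109/746496000
Step 8: max=23817351890251/5598720000000, min=79611228977/19440000000, spread=7114543559/44789760000

Answer: 3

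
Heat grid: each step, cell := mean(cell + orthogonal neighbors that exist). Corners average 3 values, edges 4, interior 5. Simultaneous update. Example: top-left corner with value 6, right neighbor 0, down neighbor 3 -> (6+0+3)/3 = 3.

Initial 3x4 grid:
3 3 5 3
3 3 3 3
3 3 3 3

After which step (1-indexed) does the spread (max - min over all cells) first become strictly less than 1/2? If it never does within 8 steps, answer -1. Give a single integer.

Answer: 3

Derivation:
Step 1: max=11/3, min=3, spread=2/3
Step 2: max=211/60, min=3, spread=31/60
Step 3: max=1831/540, min=3, spread=211/540
  -> spread < 1/2 first at step 3
Step 4: max=178897/54000, min=2747/900, spread=14077/54000
Step 5: max=1598407/486000, min=165683/54000, spread=5363/24300
Step 6: max=47480809/14580000, min=92869/30000, spread=93859/583200
Step 7: max=2834674481/874800000, min=151136467/48600000, spread=4568723/34992000
Step 8: max=169244435629/52488000000, min=4555618889/1458000000, spread=8387449/83980800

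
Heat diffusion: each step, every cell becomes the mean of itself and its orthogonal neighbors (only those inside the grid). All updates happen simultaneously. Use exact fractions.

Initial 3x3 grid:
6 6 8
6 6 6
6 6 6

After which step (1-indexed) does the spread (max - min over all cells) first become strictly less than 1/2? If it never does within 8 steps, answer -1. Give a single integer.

Step 1: max=20/3, min=6, spread=2/3
Step 2: max=59/9, min=6, spread=5/9
Step 3: max=689/108, min=6, spread=41/108
  -> spread < 1/2 first at step 3
Step 4: max=41011/6480, min=1091/180, spread=347/1296
Step 5: max=2439737/388800, min=10957/1800, spread=2921/15552
Step 6: max=145796539/23328000, min=1321483/216000, spread=24611/186624
Step 7: max=8716802033/1399680000, min=29816741/4860000, spread=207329/2239488
Step 8: max=521914752451/83980800000, min=1594001599/259200000, spread=1746635/26873856

Answer: 3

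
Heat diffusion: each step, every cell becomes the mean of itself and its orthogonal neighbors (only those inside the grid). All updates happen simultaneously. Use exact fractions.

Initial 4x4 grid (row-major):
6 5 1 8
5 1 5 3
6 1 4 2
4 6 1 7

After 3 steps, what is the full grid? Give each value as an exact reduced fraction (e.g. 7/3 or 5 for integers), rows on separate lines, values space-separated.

Answer: 4627/1080 14179/3600 1591/400 1433/360
3721/900 11359/3000 3629/1000 773/200
1811/450 5639/1500 5219/1500 1339/360
566/135 838/225 671/180 491/135

Derivation:
After step 1:
  16/3 13/4 19/4 4
  9/2 17/5 14/5 9/2
  4 18/5 13/5 4
  16/3 3 9/2 10/3
After step 2:
  157/36 251/60 37/10 53/12
  517/120 351/100 361/100 153/40
  523/120 83/25 7/2 433/120
  37/9 493/120 403/120 71/18
After step 3:
  4627/1080 14179/3600 1591/400 1433/360
  3721/900 11359/3000 3629/1000 773/200
  1811/450 5639/1500 5219/1500 1339/360
  566/135 838/225 671/180 491/135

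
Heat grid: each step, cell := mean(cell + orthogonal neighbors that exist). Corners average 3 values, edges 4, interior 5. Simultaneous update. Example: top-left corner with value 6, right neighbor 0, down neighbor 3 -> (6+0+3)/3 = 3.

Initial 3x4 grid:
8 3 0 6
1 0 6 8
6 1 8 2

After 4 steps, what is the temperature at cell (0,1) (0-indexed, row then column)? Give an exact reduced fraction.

Answer: 15839/4500

Derivation:
Step 1: cell (0,1) = 11/4
Step 2: cell (0,1) = 127/40
Step 3: cell (0,1) = 4181/1200
Step 4: cell (0,1) = 15839/4500
Full grid after step 4:
  145639/43200 15839/4500 109199/27000 286231/64800
  2866333/864000 1301267/360000 740071/180000 2000369/432000
  442817/129600 393011/108000 154057/36000 101027/21600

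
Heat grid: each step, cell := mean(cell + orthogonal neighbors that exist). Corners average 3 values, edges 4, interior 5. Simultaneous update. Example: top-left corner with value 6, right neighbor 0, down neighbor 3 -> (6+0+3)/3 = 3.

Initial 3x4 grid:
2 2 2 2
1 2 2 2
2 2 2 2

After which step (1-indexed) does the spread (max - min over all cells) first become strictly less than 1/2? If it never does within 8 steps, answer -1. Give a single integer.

Answer: 1

Derivation:
Step 1: max=2, min=5/3, spread=1/3
  -> spread < 1/2 first at step 1
Step 2: max=2, min=413/240, spread=67/240
Step 3: max=2, min=3883/2160, spread=437/2160
Step 4: max=1991/1000, min=1570469/864000, spread=29951/172800
Step 5: max=6671/3375, min=14336179/7776000, spread=206761/1555200
Step 6: max=10634329/5400000, min=5764604429/3110400000, spread=14430763/124416000
Step 7: max=846347273/432000000, min=348140258311/186624000000, spread=139854109/1492992000
Step 8: max=75908771023/38880000000, min=20972408109749/11197440000000, spread=7114543559/89579520000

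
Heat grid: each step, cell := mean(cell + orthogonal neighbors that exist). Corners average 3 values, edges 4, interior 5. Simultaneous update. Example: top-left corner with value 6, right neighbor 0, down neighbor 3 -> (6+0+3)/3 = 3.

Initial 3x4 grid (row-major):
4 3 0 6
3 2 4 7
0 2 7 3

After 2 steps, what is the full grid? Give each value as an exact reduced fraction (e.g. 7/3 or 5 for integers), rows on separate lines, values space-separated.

Answer: 47/18 349/120 83/24 151/36
201/80 281/100 381/100 19/4
20/9 673/240 197/48 44/9

Derivation:
After step 1:
  10/3 9/4 13/4 13/3
  9/4 14/5 4 5
  5/3 11/4 4 17/3
After step 2:
  47/18 349/120 83/24 151/36
  201/80 281/100 381/100 19/4
  20/9 673/240 197/48 44/9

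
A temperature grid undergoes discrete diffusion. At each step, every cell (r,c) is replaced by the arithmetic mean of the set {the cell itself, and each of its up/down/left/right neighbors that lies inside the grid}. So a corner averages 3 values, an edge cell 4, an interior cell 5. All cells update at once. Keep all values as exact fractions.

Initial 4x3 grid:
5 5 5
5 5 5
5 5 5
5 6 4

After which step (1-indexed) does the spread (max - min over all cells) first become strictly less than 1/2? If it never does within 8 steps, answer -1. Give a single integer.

Step 1: max=16/3, min=19/4, spread=7/12
Step 2: max=77/15, min=59/12, spread=13/60
  -> spread < 1/2 first at step 2
Step 3: max=692/135, min=11899/2400, spread=3629/21600
Step 4: max=164401/32400, min=119531/24000, spread=60683/648000
Step 5: max=4925947/972000, min=1077811/216000, spread=30319/388800
Step 6: max=294600953/58320000, min=32390767/6480000, spread=61681/1166400
Step 7: max=8828547701/1749600000, min=972169639/194400000, spread=1580419/34992000
Step 8: max=529013917609/104976000000, min=58387225901/11664000000, spread=7057769/209952000

Answer: 2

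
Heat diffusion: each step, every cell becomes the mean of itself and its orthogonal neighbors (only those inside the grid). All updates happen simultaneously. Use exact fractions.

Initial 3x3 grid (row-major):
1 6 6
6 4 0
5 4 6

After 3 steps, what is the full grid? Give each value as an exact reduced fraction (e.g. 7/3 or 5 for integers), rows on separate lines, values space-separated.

After step 1:
  13/3 17/4 4
  4 4 4
  5 19/4 10/3
After step 2:
  151/36 199/48 49/12
  13/3 21/5 23/6
  55/12 205/48 145/36
After step 3:
  1825/432 11969/2880 193/48
  779/180 1247/300 1453/360
  211/48 12299/2880 1747/432

Answer: 1825/432 11969/2880 193/48
779/180 1247/300 1453/360
211/48 12299/2880 1747/432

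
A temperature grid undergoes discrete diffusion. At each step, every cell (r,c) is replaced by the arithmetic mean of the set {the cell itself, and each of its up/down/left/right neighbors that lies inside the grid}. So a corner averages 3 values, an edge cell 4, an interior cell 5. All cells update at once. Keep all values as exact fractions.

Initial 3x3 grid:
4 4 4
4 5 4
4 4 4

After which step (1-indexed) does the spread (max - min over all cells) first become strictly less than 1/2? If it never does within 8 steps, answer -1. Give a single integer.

Step 1: max=17/4, min=4, spread=1/4
  -> spread < 1/2 first at step 1
Step 2: max=106/25, min=329/80, spread=51/400
Step 3: max=20023/4800, min=1487/360, spread=589/14400
Step 4: max=124943/30000, min=1193081/288000, spread=31859/1440000
Step 5: max=71811607/17280000, min=7464721/1800000, spread=751427/86400000
Step 6: max=448634687/108000000, min=4302263129/1036800000, spread=23149331/5184000000
Step 7: max=258314654263/62208000000, min=26894931889/6480000000, spread=616540643/311040000000
Step 8: max=1614312453983/388800000000, min=15493852008761/3732480000000, spread=17737747379/18662400000000

Answer: 1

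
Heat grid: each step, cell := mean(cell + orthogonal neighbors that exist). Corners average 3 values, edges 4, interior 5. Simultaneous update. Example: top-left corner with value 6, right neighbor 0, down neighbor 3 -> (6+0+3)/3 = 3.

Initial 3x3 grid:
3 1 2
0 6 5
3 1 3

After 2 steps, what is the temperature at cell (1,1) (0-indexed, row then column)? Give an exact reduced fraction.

Answer: 317/100

Derivation:
Step 1: cell (1,1) = 13/5
Step 2: cell (1,1) = 317/100
Full grid after step 2:
  22/9 12/5 29/9
  31/15 317/100 46/15
  91/36 611/240 41/12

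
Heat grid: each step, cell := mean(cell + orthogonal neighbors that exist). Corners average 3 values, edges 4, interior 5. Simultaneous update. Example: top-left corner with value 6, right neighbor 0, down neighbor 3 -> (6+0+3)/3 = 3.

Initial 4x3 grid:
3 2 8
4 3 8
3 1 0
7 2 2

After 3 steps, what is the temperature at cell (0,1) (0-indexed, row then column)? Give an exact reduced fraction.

Answer: 4789/1200

Derivation:
Step 1: cell (0,1) = 4
Step 2: cell (0,1) = 83/20
Step 3: cell (0,1) = 4789/1200
Full grid after step 3:
  329/90 4789/1200 1601/360
  4049/1200 3657/1000 1533/400
  3949/1200 8911/3000 11047/3600
  559/180 1289/450 2719/1080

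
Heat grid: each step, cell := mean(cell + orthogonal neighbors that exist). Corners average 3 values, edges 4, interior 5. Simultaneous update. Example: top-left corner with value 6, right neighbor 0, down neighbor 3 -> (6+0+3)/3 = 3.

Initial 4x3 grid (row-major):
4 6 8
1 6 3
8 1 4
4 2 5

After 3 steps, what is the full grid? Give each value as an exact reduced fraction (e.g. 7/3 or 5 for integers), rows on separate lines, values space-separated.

After step 1:
  11/3 6 17/3
  19/4 17/5 21/4
  7/2 21/5 13/4
  14/3 3 11/3
After step 2:
  173/36 281/60 203/36
  919/240 118/25 527/120
  1027/240 347/100 491/120
  67/18 233/60 119/36
After step 3:
  9589/2160 17863/3600 5297/1080
  31741/7200 25313/6000 8479/1800
  27541/7200 24533/6000 13733/3600
  8557/2160 12943/3600 4061/1080

Answer: 9589/2160 17863/3600 5297/1080
31741/7200 25313/6000 8479/1800
27541/7200 24533/6000 13733/3600
8557/2160 12943/3600 4061/1080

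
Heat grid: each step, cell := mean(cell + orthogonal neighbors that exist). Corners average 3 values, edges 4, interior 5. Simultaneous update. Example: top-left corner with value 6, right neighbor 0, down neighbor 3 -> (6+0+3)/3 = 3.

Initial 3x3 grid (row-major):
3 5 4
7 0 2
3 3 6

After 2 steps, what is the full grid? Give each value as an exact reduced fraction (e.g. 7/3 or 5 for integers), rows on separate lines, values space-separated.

After step 1:
  5 3 11/3
  13/4 17/5 3
  13/3 3 11/3
After step 2:
  15/4 113/30 29/9
  959/240 313/100 103/30
  127/36 18/5 29/9

Answer: 15/4 113/30 29/9
959/240 313/100 103/30
127/36 18/5 29/9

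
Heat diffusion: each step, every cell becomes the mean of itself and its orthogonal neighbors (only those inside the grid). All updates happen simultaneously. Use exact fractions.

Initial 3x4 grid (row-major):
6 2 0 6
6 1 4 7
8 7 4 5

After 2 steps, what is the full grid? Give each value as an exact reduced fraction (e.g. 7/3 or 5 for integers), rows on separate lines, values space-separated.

Answer: 73/18 167/48 767/240 77/18
251/48 197/50 207/50 551/120
23/4 21/4 139/30 95/18

Derivation:
After step 1:
  14/3 9/4 3 13/3
  21/4 4 16/5 11/2
  7 5 5 16/3
After step 2:
  73/18 167/48 767/240 77/18
  251/48 197/50 207/50 551/120
  23/4 21/4 139/30 95/18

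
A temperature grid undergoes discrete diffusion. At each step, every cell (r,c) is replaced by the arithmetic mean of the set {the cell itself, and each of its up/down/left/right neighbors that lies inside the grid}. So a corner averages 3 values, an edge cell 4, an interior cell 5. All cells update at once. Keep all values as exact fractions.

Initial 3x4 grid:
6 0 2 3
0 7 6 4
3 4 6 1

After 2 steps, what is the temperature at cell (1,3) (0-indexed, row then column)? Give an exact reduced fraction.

Step 1: cell (1,3) = 7/2
Step 2: cell (1,3) = 91/24
Full grid after step 2:
  13/4 119/40 29/8 37/12
  44/15 423/100 189/50 91/24
  34/9 899/240 215/48 137/36

Answer: 91/24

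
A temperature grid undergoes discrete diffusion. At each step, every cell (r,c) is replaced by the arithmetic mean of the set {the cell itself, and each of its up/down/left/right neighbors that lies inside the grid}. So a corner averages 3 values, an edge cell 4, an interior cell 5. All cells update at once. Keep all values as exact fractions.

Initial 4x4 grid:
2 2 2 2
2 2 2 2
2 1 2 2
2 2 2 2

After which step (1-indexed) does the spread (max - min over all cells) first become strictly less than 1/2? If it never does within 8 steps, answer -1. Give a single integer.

Answer: 1

Derivation:
Step 1: max=2, min=7/4, spread=1/4
  -> spread < 1/2 first at step 1
Step 2: max=2, min=89/50, spread=11/50
Step 3: max=2, min=4433/2400, spread=367/2400
Step 4: max=1187/600, min=20029/10800, spread=1337/10800
Step 5: max=35531/18000, min=606331/324000, spread=33227/324000
Step 6: max=211951/108000, min=18225673/9720000, spread=849917/9720000
Step 7: max=3171467/1620000, min=549485653/291600000, spread=21378407/291600000
Step 8: max=948311657/486000000, min=16529537629/8748000000, spread=540072197/8748000000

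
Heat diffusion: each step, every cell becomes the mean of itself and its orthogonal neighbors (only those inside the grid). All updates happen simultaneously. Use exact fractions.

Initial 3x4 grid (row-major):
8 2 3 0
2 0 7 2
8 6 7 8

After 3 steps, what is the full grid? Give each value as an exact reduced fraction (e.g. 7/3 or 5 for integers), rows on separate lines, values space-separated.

Answer: 931/240 8579/2400 24487/7200 3509/1080
31127/7200 6389/1500 24641/6000 60289/14400
10499/2160 35537/7200 37087/7200 5369/1080

Derivation:
After step 1:
  4 13/4 3 5/3
  9/2 17/5 19/5 17/4
  16/3 21/4 7 17/3
After step 2:
  47/12 273/80 703/240 107/36
  517/120 101/25 429/100 923/240
  181/36 1259/240 1303/240 203/36
After step 3:
  931/240 8579/2400 24487/7200 3509/1080
  31127/7200 6389/1500 24641/6000 60289/14400
  10499/2160 35537/7200 37087/7200 5369/1080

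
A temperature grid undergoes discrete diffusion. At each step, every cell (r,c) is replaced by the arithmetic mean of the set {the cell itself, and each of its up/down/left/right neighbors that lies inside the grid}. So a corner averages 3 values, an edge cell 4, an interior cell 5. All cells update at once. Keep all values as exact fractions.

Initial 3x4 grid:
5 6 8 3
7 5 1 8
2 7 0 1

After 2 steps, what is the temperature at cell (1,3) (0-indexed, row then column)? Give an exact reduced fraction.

Step 1: cell (1,3) = 13/4
Step 2: cell (1,3) = 1019/240
Full grid after step 2:
  67/12 217/40 637/120 169/36
  1277/240 477/100 98/25 1019/240
  163/36 977/240 263/80 17/6

Answer: 1019/240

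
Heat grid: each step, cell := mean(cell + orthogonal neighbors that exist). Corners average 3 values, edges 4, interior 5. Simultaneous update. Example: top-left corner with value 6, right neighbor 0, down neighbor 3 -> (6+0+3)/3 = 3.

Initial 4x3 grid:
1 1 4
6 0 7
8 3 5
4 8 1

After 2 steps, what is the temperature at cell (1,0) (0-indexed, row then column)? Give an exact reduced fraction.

Step 1: cell (1,0) = 15/4
Step 2: cell (1,0) = 113/30
Full grid after step 2:
  95/36 347/120 19/6
  113/30 349/100 77/20
  307/60 429/100 131/30
  191/36 151/30 38/9

Answer: 113/30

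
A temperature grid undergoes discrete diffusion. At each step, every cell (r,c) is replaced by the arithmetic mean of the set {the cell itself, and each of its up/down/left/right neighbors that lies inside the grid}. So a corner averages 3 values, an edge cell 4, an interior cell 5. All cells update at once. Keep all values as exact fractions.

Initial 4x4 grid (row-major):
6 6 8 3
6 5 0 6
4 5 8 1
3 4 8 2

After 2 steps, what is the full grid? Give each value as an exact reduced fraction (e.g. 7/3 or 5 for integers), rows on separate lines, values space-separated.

After step 1:
  6 25/4 17/4 17/3
  21/4 22/5 27/5 5/2
  9/2 26/5 22/5 17/4
  11/3 5 11/2 11/3
After step 2:
  35/6 209/40 647/120 149/36
  403/80 53/10 419/100 1069/240
  1117/240 47/10 99/20 889/240
  79/18 581/120 557/120 161/36

Answer: 35/6 209/40 647/120 149/36
403/80 53/10 419/100 1069/240
1117/240 47/10 99/20 889/240
79/18 581/120 557/120 161/36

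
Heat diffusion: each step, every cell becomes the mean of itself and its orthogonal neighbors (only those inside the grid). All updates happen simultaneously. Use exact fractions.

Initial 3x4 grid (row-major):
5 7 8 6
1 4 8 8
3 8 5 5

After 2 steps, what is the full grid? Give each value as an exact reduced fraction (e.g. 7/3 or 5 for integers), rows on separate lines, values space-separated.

After step 1:
  13/3 6 29/4 22/3
  13/4 28/5 33/5 27/4
  4 5 13/2 6
After step 2:
  163/36 1391/240 1631/240 64/9
  1031/240 529/100 327/50 1601/240
  49/12 211/40 241/40 77/12

Answer: 163/36 1391/240 1631/240 64/9
1031/240 529/100 327/50 1601/240
49/12 211/40 241/40 77/12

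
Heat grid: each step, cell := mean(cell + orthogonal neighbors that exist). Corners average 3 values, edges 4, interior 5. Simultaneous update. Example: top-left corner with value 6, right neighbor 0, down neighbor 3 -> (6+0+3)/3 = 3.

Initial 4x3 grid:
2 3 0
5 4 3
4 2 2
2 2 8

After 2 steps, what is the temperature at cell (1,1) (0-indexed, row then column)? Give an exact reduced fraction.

Answer: 289/100

Derivation:
Step 1: cell (1,1) = 17/5
Step 2: cell (1,1) = 289/100
Full grid after step 2:
  28/9 659/240 13/6
  103/30 289/100 57/20
  187/60 167/50 16/5
  113/36 389/120 15/4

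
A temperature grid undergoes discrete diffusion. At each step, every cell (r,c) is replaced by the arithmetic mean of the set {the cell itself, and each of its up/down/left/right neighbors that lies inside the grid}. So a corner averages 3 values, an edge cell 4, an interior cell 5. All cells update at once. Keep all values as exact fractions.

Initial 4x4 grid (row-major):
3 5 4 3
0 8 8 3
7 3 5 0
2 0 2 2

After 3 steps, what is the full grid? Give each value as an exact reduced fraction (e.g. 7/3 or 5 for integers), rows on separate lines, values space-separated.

Answer: 4379/1080 325/72 1579/360 1117/270
593/144 2527/600 6473/1500 671/180
273/80 3767/1000 2509/750 1373/450
1111/360 169/60 1223/450 1259/540

Derivation:
After step 1:
  8/3 5 5 10/3
  9/2 24/5 28/5 7/2
  3 23/5 18/5 5/2
  3 7/4 9/4 4/3
After step 2:
  73/18 131/30 71/15 71/18
  449/120 49/10 9/2 56/15
  151/40 71/20 371/100 41/15
  31/12 29/10 67/30 73/36
After step 3:
  4379/1080 325/72 1579/360 1117/270
  593/144 2527/600 6473/1500 671/180
  273/80 3767/1000 2509/750 1373/450
  1111/360 169/60 1223/450 1259/540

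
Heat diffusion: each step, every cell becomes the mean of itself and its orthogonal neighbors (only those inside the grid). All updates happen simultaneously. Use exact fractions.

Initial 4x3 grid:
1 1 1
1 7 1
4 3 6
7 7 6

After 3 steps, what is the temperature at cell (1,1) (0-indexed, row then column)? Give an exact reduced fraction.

Step 1: cell (1,1) = 13/5
Step 2: cell (1,1) = 7/2
Step 3: cell (1,1) = 241/80
Full grid after step 3:
  89/40 1193/480 1687/720
  13/4 241/80 109/32
  1003/240 2777/600 6253/1440
  417/80 14903/2880 5797/1080

Answer: 241/80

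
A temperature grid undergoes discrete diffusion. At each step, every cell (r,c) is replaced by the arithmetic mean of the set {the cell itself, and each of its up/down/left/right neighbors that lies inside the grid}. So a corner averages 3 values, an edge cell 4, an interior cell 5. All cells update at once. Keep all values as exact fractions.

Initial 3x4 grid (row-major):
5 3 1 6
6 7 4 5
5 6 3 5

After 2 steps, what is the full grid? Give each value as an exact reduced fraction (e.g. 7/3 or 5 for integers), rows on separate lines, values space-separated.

Answer: 173/36 521/120 31/8 25/6
1277/240 121/25 111/25 13/3
50/9 1237/240 217/48 83/18

Derivation:
After step 1:
  14/3 4 7/2 4
  23/4 26/5 4 5
  17/3 21/4 9/2 13/3
After step 2:
  173/36 521/120 31/8 25/6
  1277/240 121/25 111/25 13/3
  50/9 1237/240 217/48 83/18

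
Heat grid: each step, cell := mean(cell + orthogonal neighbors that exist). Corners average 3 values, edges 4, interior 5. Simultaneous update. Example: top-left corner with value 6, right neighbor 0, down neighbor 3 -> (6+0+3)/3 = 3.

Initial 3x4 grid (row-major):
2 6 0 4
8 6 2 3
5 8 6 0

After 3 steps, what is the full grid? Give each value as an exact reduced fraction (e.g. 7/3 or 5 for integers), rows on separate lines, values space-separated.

After step 1:
  16/3 7/2 3 7/3
  21/4 6 17/5 9/4
  7 25/4 4 3
After step 2:
  169/36 107/24 367/120 91/36
  283/48 122/25 373/100 659/240
  37/6 93/16 333/80 37/12
After step 3:
  2167/432 7691/1800 12397/3600 5999/2160
  77893/14400 7433/1500 5573/1500 43513/14400
  143/24 12613/2400 10073/2400 1199/360

Answer: 2167/432 7691/1800 12397/3600 5999/2160
77893/14400 7433/1500 5573/1500 43513/14400
143/24 12613/2400 10073/2400 1199/360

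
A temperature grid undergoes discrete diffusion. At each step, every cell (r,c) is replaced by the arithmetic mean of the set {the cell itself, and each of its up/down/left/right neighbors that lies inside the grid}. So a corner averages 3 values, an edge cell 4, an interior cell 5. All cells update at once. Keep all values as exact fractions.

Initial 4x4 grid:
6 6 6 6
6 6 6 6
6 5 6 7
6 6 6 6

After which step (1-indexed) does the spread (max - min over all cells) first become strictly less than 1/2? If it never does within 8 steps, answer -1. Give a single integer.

Answer: 2

Derivation:
Step 1: max=19/3, min=23/4, spread=7/12
Step 2: max=149/24, min=291/50, spread=233/600
  -> spread < 1/2 first at step 2
Step 3: max=2653/432, min=14057/2400, spread=6137/21600
Step 4: max=395363/64800, min=63421/10800, spread=14837/64800
Step 5: max=9841541/1620000, min=381983/64800, spread=48661/270000
Step 6: max=117731957/19440000, min=57428107/9720000, spread=35503/240000
Step 7: max=8811236657/1458000000, min=1726950373/291600000, spread=7353533/60750000
Step 8: max=527722820731/87480000000, min=51899293771/8748000000, spread=2909961007/29160000000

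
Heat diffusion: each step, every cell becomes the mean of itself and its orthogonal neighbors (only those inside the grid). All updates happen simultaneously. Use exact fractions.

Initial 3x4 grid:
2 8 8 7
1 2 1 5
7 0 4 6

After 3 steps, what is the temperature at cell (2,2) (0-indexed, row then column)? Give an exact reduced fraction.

Step 1: cell (2,2) = 11/4
Step 2: cell (2,2) = 15/4
Step 3: cell (2,2) = 4399/1200
Full grid after step 3:
  499/135 962/225 8761/1800 2351/432
  1499/450 5243/1500 26137/6000 68603/14400
  1561/540 11717/3600 4399/1200 625/144

Answer: 4399/1200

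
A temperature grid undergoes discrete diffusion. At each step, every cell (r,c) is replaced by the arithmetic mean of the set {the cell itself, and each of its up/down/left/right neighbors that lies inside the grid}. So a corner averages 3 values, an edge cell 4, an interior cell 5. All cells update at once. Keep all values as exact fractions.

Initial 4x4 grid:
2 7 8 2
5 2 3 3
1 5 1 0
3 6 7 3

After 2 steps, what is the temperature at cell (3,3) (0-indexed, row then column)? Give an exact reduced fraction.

Answer: 28/9

Derivation:
Step 1: cell (3,3) = 10/3
Step 2: cell (3,3) = 28/9
Full grid after step 2:
  143/36 1129/240 1049/240 34/9
  113/30 361/100 18/5 689/240
  37/12 387/100 78/25 617/240
  145/36 95/24 481/120 28/9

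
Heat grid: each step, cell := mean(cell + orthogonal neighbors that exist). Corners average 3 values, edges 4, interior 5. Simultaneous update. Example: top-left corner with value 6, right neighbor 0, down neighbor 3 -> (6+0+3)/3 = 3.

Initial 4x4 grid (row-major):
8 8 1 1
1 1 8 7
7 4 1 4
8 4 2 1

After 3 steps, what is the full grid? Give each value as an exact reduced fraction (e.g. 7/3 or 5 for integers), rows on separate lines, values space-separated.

After step 1:
  17/3 9/2 9/2 3
  17/4 22/5 18/5 5
  5 17/5 19/5 13/4
  19/3 9/2 2 7/3
After step 2:
  173/36 143/30 39/10 25/6
  1159/240 403/100 213/50 297/80
  1139/240 211/50 321/100 863/240
  95/18 487/120 379/120 91/36
After step 3:
  10369/2160 1969/450 641/150 2827/720
  33139/7200 26527/6000 1529/400 3147/800
  34331/7200 24317/6000 22133/6000 23483/7200
  10139/2160 15043/3600 11659/3600 6683/2160

Answer: 10369/2160 1969/450 641/150 2827/720
33139/7200 26527/6000 1529/400 3147/800
34331/7200 24317/6000 22133/6000 23483/7200
10139/2160 15043/3600 11659/3600 6683/2160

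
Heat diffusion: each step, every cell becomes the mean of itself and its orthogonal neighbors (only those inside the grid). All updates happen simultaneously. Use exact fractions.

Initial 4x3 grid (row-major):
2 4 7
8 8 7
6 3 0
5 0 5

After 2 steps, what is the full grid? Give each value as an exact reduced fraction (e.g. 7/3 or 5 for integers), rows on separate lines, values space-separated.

Answer: 191/36 263/48 67/12
133/24 523/100 85/16
557/120 219/50 859/240
149/36 719/240 26/9

Derivation:
After step 1:
  14/3 21/4 6
  6 6 11/2
  11/2 17/5 15/4
  11/3 13/4 5/3
After step 2:
  191/36 263/48 67/12
  133/24 523/100 85/16
  557/120 219/50 859/240
  149/36 719/240 26/9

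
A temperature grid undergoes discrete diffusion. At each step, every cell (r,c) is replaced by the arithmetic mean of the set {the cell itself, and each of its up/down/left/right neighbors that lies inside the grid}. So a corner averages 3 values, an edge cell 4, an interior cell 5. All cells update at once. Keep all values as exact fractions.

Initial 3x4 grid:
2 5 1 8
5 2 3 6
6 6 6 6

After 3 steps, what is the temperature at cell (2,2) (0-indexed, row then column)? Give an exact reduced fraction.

Answer: 12161/2400

Derivation:
Step 1: cell (2,2) = 21/4
Step 2: cell (2,2) = 397/80
Step 3: cell (2,2) = 12161/2400
Full grid after step 3:
  1387/360 8881/2400 3437/800 557/120
  59171/14400 25909/6000 8923/2000 24437/4800
  2563/540 33493/7200 12161/2400 943/180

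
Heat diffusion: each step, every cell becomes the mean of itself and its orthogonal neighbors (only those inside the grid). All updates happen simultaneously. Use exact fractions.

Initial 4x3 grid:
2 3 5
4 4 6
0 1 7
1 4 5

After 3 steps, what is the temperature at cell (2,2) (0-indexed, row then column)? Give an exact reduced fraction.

Answer: 30173/7200

Derivation:
Step 1: cell (2,2) = 19/4
Step 2: cell (2,2) = 1127/240
Step 3: cell (2,2) = 30173/7200
Full grid after step 3:
  1121/360 26833/7200 9271/2160
  1729/600 21349/6000 31573/7200
  8999/3600 1697/500 30173/7200
  5347/2160 5059/1600 1099/270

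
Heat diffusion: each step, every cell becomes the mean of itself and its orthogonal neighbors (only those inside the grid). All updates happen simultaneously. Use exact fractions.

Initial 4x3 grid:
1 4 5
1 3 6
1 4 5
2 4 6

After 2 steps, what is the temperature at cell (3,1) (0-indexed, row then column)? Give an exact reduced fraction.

Step 1: cell (3,1) = 4
Step 2: cell (3,1) = 221/60
Full grid after step 2:
  9/4 277/80 13/3
  91/40 33/10 93/20
  277/120 73/20 23/5
  25/9 221/60 19/4

Answer: 221/60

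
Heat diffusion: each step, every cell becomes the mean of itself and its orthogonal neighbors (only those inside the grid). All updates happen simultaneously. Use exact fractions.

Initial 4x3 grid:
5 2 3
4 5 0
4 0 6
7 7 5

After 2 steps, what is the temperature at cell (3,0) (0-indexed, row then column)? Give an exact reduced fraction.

Answer: 29/6

Derivation:
Step 1: cell (3,0) = 6
Step 2: cell (3,0) = 29/6
Full grid after step 2:
  143/36 677/240 107/36
  847/240 367/100 607/240
  373/80 357/100 333/80
  29/6 423/80 9/2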